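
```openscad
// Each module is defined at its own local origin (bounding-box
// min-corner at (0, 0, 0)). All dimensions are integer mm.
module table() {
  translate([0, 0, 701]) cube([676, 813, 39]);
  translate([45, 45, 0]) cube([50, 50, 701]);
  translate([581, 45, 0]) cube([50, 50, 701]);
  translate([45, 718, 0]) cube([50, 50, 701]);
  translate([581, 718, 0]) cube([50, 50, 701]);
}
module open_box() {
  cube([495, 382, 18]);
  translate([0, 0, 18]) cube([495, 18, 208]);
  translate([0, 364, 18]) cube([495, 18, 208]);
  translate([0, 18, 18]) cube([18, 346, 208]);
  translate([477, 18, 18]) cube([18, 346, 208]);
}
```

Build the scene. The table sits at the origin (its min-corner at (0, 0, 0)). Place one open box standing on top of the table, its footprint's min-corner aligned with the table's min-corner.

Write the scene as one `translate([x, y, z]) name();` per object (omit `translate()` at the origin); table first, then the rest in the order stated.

table();
translate([0, 0, 740]) open_box();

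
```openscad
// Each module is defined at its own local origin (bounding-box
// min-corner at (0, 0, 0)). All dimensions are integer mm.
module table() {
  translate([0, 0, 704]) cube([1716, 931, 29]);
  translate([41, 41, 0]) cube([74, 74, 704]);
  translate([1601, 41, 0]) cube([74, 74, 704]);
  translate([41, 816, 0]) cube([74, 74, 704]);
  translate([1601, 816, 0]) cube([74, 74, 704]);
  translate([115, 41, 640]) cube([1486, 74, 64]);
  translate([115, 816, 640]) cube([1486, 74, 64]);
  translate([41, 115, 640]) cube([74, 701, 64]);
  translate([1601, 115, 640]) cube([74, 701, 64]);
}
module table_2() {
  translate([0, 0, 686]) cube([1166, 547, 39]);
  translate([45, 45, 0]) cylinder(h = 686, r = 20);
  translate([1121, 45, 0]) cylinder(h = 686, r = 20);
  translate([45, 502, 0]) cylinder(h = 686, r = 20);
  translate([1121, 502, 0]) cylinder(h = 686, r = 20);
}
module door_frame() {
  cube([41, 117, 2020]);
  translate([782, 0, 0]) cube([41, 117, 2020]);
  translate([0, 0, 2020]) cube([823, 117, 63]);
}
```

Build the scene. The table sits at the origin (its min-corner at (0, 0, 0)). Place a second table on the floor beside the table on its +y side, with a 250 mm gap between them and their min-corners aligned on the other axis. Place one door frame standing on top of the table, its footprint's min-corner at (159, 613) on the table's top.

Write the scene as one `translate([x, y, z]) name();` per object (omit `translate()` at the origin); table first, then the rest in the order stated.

table();
translate([0, 1181, 0]) table_2();
translate([159, 613, 733]) door_frame();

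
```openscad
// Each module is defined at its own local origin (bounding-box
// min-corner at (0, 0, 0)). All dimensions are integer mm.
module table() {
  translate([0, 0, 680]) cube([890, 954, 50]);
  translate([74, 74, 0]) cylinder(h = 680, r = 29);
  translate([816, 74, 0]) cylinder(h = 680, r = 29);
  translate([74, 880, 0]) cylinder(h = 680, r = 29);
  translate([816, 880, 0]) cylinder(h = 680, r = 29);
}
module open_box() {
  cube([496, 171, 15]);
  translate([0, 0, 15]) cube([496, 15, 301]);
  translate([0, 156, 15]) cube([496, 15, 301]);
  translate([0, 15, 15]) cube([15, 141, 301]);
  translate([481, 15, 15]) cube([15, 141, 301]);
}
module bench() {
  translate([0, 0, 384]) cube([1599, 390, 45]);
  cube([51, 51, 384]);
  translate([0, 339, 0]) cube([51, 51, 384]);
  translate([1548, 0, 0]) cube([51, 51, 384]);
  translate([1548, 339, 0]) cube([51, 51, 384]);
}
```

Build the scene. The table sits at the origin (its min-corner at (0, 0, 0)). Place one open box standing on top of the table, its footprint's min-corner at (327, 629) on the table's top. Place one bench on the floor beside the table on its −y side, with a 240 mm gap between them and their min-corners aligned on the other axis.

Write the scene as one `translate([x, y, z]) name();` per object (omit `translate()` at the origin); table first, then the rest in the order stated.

table();
translate([327, 629, 730]) open_box();
translate([0, -630, 0]) bench();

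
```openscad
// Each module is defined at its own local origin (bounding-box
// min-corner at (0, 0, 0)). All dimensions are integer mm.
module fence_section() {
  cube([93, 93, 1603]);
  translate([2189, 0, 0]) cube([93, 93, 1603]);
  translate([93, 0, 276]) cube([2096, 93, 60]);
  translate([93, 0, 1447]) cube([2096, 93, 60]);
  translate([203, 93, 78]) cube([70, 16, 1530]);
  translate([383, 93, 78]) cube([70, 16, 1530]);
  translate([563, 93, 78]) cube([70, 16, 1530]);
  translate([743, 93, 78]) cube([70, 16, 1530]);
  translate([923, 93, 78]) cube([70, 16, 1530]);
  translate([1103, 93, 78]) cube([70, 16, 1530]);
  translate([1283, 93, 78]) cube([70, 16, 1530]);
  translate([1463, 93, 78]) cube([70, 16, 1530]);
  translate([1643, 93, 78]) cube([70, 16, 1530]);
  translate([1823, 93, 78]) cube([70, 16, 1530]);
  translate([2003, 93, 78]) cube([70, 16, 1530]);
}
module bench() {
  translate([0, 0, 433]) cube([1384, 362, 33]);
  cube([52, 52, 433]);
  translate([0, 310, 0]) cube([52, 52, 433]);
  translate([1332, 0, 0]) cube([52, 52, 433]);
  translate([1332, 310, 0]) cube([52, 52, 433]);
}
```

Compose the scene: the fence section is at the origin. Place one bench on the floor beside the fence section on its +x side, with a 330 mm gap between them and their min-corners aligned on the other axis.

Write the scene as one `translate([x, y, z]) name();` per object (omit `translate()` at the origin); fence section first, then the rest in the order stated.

fence_section();
translate([2612, 0, 0]) bench();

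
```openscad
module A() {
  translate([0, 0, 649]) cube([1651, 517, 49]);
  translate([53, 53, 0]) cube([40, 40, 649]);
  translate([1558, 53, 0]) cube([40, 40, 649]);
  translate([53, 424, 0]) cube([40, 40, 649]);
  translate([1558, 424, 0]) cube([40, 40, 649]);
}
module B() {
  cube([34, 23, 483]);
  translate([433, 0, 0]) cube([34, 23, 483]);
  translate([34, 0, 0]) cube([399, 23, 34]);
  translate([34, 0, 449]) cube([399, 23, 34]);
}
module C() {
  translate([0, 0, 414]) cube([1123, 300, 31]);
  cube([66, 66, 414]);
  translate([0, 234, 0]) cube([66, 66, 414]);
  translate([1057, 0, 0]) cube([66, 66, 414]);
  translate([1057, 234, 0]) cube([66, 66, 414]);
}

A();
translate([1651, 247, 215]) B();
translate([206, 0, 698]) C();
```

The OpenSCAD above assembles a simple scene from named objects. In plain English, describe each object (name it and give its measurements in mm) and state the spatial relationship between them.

A is a table: top 1651 mm (x) × 517 mm (y), 49 mm thick, upper face at z = 698 mm, on four 40×40 mm square legs, each inset 53 mm from the nearest pair of top edges, running from z = 0 to the bottom of the top.

B is a picture frame with a 399×415 mm rectangular opening (x by z) and a uniform 34 mm border on every side. Frame depth is 23 mm along y. It is built from two vertical stiles running the full outside height and two horizontal rails spanning the gap between the stiles.

C is a long wooden bench with a 1123 mm (x) × 300 mm (y) seat, 31 mm thick, its top surface 445 mm above the floor. Four 66 mm square legs at the seat corners, flush with the edges, run from z = 0 to the seat underside.

The picture frame is beside the table with their tops flush at z = 698. The bench is on top of the table.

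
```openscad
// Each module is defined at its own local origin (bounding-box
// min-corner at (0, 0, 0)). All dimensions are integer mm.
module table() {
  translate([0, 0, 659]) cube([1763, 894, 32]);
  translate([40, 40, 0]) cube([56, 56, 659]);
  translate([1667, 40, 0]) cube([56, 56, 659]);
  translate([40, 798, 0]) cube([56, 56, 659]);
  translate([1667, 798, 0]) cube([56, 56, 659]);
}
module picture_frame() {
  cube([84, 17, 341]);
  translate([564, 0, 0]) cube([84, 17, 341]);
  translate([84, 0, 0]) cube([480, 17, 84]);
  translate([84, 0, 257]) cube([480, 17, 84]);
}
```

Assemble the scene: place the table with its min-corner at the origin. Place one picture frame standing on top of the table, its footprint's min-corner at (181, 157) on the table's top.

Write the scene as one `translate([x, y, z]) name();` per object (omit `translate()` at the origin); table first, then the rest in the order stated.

table();
translate([181, 157, 691]) picture_frame();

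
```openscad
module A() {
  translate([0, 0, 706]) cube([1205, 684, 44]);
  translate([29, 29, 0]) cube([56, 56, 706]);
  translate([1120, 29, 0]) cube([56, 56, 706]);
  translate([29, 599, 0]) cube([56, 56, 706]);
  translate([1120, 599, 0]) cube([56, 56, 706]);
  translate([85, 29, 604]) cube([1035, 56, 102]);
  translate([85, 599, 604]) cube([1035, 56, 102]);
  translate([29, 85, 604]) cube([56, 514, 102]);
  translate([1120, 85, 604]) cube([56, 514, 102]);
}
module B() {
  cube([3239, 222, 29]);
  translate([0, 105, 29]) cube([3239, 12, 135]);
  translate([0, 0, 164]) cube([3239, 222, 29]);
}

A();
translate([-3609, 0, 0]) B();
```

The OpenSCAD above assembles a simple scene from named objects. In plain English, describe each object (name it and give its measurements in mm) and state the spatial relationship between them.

A is a table: top 1205 mm (x) × 684 mm (y), 44 mm thick, upper face at z = 750 mm, on four 56×56 mm square legs, each inset 29 mm from the nearest pair of top edges, running from z = 0 to the bottom of the top. Four apron rails, 56 mm thick and 102 mm tall, run between adjacent legs with their top edges flush with the underside of the top and their outer faces flush with the legs' outer faces.

B is an I-beam lying along x, 3239 mm long. Overall section height 193 mm. Two flanges 222 mm wide (y) and 29 mm thick, one on the floor and one at the top; a web 12 mm thick runs between them, centred on the flange width.

The I-beam is on the floor beside the table on its −x side.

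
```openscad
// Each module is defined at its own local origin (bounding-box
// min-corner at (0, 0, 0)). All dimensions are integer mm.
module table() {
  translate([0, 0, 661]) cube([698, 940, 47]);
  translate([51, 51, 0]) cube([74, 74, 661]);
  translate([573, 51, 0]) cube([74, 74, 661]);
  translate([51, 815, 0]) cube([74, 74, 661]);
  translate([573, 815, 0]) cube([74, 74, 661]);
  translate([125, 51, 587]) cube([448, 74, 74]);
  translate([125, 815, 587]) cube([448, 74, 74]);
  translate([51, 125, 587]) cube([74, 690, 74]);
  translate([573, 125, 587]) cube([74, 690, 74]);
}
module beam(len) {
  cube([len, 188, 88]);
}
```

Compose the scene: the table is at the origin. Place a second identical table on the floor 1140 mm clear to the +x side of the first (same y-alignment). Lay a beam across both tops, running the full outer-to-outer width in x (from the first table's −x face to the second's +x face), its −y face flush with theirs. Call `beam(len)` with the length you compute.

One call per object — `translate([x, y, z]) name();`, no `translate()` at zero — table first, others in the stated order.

table();
translate([1838, 0, 0]) table();
translate([0, 0, 708]) beam(2536);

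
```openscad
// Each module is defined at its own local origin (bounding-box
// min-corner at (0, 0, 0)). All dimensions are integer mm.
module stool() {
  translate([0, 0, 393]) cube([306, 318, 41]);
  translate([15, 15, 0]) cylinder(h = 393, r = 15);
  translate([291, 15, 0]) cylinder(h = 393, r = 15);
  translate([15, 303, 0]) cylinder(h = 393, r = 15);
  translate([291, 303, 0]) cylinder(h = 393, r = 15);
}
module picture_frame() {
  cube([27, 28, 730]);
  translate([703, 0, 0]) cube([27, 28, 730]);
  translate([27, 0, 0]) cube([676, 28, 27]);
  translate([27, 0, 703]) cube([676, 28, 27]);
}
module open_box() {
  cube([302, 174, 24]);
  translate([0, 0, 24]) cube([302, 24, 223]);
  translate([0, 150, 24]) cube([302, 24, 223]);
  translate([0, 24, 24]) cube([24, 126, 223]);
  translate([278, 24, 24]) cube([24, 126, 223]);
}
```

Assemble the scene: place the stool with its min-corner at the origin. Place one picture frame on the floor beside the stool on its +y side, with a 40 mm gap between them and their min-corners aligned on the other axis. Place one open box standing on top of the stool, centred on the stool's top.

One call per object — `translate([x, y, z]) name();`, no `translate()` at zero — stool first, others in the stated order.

stool();
translate([0, 358, 0]) picture_frame();
translate([2, 72, 434]) open_box();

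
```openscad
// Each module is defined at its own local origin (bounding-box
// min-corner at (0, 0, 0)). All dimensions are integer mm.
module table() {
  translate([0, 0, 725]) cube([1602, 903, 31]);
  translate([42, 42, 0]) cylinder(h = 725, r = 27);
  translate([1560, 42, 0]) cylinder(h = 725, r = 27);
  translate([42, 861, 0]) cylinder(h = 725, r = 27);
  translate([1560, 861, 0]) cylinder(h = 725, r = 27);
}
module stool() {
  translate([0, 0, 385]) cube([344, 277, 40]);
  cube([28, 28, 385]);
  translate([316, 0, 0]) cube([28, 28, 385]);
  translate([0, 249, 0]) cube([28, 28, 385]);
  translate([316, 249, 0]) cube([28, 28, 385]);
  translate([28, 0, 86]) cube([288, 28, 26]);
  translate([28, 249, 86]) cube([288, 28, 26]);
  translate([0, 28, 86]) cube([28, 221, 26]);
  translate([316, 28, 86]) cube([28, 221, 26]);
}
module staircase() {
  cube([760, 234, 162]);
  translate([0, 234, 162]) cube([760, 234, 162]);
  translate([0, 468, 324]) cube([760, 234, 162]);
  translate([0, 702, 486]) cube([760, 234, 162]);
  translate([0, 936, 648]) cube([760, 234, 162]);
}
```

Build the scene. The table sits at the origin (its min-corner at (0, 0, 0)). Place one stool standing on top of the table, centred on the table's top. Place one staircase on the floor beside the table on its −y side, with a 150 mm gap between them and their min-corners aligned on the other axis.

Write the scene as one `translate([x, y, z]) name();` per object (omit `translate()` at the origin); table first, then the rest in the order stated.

table();
translate([629, 313, 756]) stool();
translate([0, -1320, 0]) staircase();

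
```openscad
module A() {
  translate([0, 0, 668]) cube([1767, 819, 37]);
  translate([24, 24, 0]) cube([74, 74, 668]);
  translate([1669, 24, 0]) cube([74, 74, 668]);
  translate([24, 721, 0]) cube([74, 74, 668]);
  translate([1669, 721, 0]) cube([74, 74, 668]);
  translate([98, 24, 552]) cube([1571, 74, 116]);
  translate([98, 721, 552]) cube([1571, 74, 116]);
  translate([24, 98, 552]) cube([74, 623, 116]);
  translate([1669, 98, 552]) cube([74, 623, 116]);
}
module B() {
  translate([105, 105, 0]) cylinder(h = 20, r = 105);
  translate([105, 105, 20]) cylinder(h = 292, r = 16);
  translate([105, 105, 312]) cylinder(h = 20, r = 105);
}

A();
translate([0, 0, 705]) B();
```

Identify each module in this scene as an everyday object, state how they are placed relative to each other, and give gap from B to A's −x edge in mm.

A is a table. B is a spool. The spool is on top of the table. The gap from the spool to the table's −x edge is 0 mm.

The spool's min-x is at 0; the table's min-x is 0; gap = 0 mm.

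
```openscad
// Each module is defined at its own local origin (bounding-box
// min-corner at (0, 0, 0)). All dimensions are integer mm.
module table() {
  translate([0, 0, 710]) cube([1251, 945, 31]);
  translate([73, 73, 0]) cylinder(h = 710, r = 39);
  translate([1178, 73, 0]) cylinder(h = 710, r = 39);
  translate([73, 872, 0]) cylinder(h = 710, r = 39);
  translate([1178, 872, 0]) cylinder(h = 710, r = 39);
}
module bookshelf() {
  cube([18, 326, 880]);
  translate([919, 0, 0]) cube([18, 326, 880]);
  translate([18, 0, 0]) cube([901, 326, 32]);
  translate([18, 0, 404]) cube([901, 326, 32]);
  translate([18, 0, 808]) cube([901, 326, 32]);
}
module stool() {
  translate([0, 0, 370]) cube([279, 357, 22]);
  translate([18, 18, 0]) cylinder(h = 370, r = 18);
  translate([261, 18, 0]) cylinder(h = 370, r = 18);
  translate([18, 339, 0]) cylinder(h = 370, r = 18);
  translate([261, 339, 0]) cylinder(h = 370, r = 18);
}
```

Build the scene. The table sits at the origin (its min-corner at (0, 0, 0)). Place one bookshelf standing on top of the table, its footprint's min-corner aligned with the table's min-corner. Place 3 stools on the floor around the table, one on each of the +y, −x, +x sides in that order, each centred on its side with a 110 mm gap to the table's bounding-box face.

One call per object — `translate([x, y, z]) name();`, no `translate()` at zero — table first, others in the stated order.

table();
translate([0, 0, 741]) bookshelf();
translate([486, 1055, 0]) stool();
translate([-389, 294, 0]) stool();
translate([1361, 294, 0]) stool();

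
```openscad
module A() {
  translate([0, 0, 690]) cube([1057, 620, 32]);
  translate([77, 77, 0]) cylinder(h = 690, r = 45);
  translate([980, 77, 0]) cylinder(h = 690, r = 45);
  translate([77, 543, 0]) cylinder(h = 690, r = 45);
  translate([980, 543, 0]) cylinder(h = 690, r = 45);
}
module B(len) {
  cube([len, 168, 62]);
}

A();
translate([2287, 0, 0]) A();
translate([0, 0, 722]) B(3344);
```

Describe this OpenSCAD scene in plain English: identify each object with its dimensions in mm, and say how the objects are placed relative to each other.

A is a rectangular dining table. The top is 1057×620×32 mm with its upper surface at z = 722 mm. It stands on four round legs of 90 mm diameter, each leg's bounding box inset 32 mm from the nearest pair of top edges, running from the floor to the underside of the top.

B is a rectangular beam 3344 mm long (x), 168 mm deep (y), 62 mm thick (z).

The beam spans the tops of two tables placed 1230 mm apart, resting at z = 722 mm.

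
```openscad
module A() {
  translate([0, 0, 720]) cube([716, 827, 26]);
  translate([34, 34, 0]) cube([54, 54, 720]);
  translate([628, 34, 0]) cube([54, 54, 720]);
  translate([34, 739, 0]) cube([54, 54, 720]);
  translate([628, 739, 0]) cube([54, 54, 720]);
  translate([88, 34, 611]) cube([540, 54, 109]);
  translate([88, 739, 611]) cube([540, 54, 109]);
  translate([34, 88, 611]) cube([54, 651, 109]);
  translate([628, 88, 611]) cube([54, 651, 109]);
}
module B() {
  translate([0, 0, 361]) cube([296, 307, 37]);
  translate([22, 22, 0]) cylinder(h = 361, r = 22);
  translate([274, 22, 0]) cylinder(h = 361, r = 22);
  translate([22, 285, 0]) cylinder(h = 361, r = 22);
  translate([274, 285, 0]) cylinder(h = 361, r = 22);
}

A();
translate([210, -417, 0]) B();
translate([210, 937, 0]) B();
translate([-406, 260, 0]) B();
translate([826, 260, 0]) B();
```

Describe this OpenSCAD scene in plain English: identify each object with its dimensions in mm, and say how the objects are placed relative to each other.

A is a table: top 716 mm (x) × 827 mm (y), 26 mm thick, upper face at z = 746 mm, on four 54×54 mm square legs, each inset 34 mm from the nearest pair of top edges, running from z = 0 to the bottom of the top. Four apron rails, 54 mm thick and 109 mm tall, run between adjacent legs with their top edges flush with the underside of the top and their outer faces flush with the legs' outer faces.

B is a four-legged stool. The seat is 296×307 mm, 37 mm thick, top at z = 398 mm. It stands on four round legs, each 44 mm in diameter, from z = 0 to the seat underside, each leg's axis is inset half a diameter from the nearest pair of seat edges (so the leg's bounding box is flush with the corner).

Four stools sit around the table at the −y, +y, −x, +x sides.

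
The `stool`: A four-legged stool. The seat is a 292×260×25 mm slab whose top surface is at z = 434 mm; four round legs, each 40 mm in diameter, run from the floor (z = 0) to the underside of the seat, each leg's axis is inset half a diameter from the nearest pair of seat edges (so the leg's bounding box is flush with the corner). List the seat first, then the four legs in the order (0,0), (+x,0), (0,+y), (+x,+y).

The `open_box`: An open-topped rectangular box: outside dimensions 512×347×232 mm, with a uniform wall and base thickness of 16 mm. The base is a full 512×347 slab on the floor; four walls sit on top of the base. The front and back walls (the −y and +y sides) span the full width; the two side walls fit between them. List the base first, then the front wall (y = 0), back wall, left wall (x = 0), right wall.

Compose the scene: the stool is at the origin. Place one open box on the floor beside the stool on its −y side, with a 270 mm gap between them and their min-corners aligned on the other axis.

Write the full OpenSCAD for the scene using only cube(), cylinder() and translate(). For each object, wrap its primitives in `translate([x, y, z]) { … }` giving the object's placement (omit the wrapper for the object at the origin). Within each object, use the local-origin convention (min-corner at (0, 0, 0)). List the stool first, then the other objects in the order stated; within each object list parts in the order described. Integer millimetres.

translate([0, 0, 409]) cube([292, 260, 25]);
translate([20, 20, 0]) cylinder(h = 409, r = 20);
translate([272, 20, 0]) cylinder(h = 409, r = 20);
translate([20, 240, 0]) cylinder(h = 409, r = 20);
translate([272, 240, 0]) cylinder(h = 409, r = 20);
translate([0, -617, 0]) {
  cube([512, 347, 16]);
  translate([0, 0, 16]) cube([512, 16, 216]);
  translate([0, 331, 16]) cube([512, 16, 216]);
  translate([0, 16, 16]) cube([16, 315, 216]);
  translate([496, 16, 16]) cube([16, 315, 216]);
}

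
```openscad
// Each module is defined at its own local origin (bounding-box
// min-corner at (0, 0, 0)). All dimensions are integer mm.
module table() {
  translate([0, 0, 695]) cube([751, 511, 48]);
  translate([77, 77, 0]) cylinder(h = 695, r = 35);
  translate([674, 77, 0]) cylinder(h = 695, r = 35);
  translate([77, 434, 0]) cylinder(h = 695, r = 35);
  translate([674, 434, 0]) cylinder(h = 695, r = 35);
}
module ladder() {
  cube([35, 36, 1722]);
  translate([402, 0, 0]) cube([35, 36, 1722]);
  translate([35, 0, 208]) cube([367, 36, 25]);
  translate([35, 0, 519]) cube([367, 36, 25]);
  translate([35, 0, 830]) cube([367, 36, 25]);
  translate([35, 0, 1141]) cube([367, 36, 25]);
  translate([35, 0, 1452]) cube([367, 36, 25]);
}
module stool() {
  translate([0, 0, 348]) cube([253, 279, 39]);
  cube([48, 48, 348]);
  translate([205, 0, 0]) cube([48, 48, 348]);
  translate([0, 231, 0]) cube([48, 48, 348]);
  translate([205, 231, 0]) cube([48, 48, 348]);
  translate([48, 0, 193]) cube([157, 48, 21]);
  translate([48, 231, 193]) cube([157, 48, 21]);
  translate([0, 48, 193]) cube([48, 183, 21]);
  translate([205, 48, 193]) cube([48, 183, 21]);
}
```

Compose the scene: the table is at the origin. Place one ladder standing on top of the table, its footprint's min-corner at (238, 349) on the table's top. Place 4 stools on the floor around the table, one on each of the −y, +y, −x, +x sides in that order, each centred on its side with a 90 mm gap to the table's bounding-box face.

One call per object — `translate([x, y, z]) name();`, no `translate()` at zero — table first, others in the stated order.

table();
translate([238, 349, 743]) ladder();
translate([249, -369, 0]) stool();
translate([249, 601, 0]) stool();
translate([-343, 116, 0]) stool();
translate([841, 116, 0]) stool();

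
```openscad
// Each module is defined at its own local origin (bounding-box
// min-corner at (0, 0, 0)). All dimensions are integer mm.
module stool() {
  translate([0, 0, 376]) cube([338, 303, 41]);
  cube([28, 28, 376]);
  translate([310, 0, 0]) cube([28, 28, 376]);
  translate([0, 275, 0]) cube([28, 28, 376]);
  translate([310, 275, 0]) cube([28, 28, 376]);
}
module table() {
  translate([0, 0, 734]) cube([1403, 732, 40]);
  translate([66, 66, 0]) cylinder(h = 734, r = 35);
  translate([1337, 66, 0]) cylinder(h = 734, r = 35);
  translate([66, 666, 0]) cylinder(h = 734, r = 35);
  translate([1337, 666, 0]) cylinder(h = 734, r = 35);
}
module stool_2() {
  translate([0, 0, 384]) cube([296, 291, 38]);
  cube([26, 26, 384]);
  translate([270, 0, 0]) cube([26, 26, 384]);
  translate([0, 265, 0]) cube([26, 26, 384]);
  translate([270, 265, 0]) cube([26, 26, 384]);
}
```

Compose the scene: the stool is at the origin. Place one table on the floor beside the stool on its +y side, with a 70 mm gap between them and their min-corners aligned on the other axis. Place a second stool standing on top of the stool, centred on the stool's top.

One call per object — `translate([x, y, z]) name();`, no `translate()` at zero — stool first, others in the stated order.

stool();
translate([0, 373, 0]) table();
translate([21, 6, 417]) stool_2();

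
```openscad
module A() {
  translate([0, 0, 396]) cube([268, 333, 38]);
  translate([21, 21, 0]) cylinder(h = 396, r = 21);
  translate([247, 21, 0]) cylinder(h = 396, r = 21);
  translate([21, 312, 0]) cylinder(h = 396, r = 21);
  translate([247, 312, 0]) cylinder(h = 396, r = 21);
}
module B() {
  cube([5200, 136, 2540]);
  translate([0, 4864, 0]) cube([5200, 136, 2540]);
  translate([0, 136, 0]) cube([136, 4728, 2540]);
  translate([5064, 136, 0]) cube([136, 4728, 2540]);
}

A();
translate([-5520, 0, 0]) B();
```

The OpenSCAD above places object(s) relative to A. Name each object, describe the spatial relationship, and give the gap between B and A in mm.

A is a stool. B is a house frame. The house frame is on the floor beside the stool on its −x side. The gap between the house frame and the stool is 320 mm.

The house frame's nearest face is 320 mm from the stool's −x face.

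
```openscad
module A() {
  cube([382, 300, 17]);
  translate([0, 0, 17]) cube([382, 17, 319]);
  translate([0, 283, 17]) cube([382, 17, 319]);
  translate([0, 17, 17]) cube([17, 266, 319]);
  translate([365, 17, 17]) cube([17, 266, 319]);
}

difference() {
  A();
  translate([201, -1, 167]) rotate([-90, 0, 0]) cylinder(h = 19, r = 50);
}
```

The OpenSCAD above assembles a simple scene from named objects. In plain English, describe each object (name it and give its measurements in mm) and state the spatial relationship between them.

A is an open-topped rectangular box: outside dimensions 382×300×336 mm, with a uniform wall and base thickness of 17 mm. The base is a full 382×300 slab on the floor; four walls sit on top of the base. The front and back walls (the −y and +y sides) span the full width; the two side walls fit between them.

The open box has a circular hole of radius 50 mm through its front wall, centred at (x = 201, z = 167).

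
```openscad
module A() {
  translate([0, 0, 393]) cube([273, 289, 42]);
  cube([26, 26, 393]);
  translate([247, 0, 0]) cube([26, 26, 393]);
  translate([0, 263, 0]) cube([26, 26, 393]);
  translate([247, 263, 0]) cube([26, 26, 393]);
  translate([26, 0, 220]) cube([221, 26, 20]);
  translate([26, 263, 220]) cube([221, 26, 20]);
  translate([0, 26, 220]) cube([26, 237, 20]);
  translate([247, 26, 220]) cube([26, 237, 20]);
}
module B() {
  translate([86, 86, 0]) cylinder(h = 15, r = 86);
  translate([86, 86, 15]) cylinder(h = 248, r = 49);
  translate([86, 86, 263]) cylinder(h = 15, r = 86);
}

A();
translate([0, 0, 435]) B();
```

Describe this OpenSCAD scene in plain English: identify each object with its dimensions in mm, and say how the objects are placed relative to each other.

A is a four-legged stool. The seat is a 273×289×42 mm slab whose top surface is at z = 435 mm; four square legs, each 26×26 mm in cross-section, run from the floor (z = 0) to the underside of the seat, each flush with a corner of the seat. Four stretchers, 26 mm wide and 20 mm tall, connect adjacent legs with their undersides at z = 220 mm, each running between the inner faces of the legs it joins and aligned with the legs' outer faces on the other axis.

B is a spool: two coaxial disc flanges of radius 86 mm and thickness 15 mm, joined by a core cylinder of radius 49 mm and height 248 mm. The lower flange rests on z = 0 and the three cylinders share a vertical axis.

The spool is on top of the stool.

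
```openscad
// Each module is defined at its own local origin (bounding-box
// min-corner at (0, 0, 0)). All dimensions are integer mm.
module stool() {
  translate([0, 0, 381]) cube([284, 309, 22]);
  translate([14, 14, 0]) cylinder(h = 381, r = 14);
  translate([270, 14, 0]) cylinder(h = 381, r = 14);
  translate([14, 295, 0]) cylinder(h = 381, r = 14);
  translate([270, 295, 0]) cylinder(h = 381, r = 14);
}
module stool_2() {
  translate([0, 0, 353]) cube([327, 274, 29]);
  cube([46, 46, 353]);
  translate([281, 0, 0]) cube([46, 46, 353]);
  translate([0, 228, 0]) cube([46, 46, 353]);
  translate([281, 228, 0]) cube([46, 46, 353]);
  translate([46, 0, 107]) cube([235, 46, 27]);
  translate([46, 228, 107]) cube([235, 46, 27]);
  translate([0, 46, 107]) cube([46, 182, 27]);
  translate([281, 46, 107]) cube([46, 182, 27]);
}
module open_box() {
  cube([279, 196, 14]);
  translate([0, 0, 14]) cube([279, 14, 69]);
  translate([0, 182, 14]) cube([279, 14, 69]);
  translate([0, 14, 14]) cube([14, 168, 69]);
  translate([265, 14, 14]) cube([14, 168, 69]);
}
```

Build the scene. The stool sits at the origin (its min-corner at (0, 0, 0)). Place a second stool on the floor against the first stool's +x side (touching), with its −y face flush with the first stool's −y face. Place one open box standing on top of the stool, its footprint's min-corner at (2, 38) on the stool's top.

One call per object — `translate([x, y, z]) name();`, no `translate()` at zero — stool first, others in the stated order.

stool();
translate([284, 0, 0]) stool_2();
translate([2, 38, 403]) open_box();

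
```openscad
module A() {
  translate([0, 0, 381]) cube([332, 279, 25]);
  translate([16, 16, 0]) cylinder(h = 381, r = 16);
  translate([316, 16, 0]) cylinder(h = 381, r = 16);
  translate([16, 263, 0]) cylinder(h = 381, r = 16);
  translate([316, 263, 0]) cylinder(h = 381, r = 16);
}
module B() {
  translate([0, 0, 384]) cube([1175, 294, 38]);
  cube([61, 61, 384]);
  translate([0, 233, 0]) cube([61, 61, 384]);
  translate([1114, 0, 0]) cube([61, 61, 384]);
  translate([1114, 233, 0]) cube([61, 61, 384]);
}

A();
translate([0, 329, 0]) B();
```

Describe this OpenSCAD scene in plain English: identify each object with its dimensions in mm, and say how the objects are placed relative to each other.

A is a simple wooden stool: a rectangular seat 332 mm (x) by 279 mm (y), 25 mm thick, top face at z = 406 mm, on four round legs, each 32 mm in diameter. The legs rest on z = 0, each leg's axis is inset half a diameter from the nearest pair of seat edges (so the leg's bounding box is flush with the corner).

B is a long wooden bench with a 1175 mm (x) × 294 mm (y) seat, 38 mm thick, its top surface 422 mm above the floor. Four 61 mm square legs at the seat corners, flush with the edges, run from z = 0 to the seat underside.

The bench is on the floor beside the stool on its +y side.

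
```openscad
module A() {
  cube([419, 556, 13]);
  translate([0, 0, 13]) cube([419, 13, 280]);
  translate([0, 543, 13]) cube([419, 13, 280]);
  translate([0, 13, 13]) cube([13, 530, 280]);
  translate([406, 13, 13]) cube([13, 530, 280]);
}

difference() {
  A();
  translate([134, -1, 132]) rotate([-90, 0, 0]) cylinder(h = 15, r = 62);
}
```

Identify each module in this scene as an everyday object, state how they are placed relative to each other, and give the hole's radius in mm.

The subtracted cylinder has r = 62 mm.

A is an open box. The open box has a circular hole through its front wall. The hole's radius is 62 mm.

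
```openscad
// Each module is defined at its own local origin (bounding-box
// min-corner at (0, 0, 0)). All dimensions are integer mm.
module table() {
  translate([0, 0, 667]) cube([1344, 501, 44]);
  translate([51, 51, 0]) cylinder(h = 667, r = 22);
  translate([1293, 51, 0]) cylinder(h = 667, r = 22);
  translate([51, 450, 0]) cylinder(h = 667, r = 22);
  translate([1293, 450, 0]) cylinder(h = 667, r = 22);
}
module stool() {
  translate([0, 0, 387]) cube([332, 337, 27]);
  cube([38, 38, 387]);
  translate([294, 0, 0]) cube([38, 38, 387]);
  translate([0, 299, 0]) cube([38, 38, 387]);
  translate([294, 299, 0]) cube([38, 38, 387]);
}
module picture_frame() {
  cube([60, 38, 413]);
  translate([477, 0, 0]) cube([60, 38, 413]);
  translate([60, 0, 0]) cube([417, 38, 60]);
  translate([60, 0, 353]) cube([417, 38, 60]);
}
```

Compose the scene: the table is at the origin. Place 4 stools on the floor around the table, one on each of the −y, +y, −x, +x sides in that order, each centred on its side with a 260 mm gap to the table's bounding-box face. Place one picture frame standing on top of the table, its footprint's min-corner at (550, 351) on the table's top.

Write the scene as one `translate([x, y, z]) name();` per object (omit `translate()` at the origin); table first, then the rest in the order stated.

table();
translate([506, -597, 0]) stool();
translate([506, 761, 0]) stool();
translate([-592, 82, 0]) stool();
translate([1604, 82, 0]) stool();
translate([550, 351, 711]) picture_frame();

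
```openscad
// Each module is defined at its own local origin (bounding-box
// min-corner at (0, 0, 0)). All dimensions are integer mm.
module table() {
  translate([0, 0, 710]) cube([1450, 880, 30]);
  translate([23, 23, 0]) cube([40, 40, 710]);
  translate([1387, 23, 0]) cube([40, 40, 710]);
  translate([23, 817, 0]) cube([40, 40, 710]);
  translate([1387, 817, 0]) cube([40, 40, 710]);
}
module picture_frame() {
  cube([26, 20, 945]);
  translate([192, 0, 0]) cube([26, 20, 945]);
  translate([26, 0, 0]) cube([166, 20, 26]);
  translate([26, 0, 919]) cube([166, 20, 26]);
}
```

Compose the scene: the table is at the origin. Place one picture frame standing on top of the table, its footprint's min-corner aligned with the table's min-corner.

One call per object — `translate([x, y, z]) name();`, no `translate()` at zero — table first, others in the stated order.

table();
translate([0, 0, 740]) picture_frame();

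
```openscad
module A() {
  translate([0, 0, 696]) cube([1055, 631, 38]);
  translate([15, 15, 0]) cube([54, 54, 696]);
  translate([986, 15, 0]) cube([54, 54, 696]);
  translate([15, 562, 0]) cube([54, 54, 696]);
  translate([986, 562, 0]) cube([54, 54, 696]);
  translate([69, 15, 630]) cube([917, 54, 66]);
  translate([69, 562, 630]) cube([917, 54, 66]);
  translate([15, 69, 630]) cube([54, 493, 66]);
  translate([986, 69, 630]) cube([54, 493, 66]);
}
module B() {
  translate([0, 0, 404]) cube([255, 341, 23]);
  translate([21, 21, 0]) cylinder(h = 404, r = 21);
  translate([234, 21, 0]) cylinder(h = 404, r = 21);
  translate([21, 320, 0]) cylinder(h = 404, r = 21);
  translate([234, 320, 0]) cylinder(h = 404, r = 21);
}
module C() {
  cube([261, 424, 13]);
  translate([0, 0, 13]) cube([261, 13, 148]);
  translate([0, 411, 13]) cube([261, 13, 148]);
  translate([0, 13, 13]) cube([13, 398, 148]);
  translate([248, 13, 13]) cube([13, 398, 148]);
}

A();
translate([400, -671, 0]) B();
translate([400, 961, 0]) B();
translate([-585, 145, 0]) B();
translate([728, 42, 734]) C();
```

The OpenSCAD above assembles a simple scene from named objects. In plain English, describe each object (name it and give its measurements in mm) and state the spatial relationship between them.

A is a table: top 1055 mm (x) × 631 mm (y), 38 mm thick, upper face at z = 734 mm, on four 54×54 mm square legs, each inset 15 mm from the nearest pair of top edges, running from z = 0 to the bottom of the top. Four apron rails, 54 mm thick and 66 mm tall, run between adjacent legs with their top edges flush with the underside of the top and their outer faces flush with the legs' outer faces.

B is a simple wooden stool: a rectangular seat 255 mm (x) by 341 mm (y), 23 mm thick, top face at z = 427 mm, on four round legs, each 42 mm in diameter. The legs rest on z = 0, each leg's axis is inset half a diameter from the nearest pair of seat edges (so the leg's bounding box is flush with the corner).

C is an open-topped rectangular box: outside dimensions 261×424×161 mm, with a uniform wall and base thickness of 13 mm. The base is a full 261×424 slab on the floor; four walls sit on top of the base. The front and back walls (the −y and +y sides) span the full width; the two side walls fit between them.

Three stools sit around the table at the −y, +y, −x sides. The open box is on top of the table.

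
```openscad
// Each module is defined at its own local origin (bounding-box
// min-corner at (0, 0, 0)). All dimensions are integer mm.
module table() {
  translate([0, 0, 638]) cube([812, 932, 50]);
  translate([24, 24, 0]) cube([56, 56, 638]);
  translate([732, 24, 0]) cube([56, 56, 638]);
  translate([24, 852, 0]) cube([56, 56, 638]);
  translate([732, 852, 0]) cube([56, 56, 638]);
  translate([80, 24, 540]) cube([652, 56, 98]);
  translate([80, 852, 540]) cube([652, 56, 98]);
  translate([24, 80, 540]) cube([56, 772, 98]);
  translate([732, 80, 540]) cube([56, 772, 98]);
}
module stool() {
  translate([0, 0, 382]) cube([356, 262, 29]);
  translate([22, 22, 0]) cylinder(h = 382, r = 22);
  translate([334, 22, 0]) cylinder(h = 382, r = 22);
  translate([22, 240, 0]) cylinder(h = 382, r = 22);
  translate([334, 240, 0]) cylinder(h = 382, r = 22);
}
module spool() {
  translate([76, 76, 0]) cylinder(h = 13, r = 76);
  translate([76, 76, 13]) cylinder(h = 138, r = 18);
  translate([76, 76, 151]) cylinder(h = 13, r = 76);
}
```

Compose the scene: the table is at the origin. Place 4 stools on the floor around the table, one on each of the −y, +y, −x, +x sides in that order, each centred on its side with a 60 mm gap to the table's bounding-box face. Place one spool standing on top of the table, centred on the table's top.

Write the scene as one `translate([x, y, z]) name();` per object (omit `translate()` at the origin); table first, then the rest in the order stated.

table();
translate([228, -322, 0]) stool();
translate([228, 992, 0]) stool();
translate([-416, 335, 0]) stool();
translate([872, 335, 0]) stool();
translate([330, 390, 688]) spool();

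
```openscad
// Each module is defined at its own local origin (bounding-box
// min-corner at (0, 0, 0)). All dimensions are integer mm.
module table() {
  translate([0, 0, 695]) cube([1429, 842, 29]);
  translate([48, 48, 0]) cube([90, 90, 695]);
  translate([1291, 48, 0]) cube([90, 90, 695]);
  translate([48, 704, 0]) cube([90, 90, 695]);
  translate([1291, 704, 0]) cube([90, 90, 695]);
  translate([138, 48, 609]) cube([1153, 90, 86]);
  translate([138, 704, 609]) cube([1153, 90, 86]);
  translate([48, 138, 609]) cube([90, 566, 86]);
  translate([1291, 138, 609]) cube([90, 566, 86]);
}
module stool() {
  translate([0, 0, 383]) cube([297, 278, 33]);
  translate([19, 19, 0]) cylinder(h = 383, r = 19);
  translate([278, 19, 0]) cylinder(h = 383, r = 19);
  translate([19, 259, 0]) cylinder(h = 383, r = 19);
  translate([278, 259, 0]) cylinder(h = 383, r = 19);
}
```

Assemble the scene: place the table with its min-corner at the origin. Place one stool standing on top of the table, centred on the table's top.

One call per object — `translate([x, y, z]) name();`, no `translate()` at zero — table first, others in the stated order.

table();
translate([566, 282, 724]) stool();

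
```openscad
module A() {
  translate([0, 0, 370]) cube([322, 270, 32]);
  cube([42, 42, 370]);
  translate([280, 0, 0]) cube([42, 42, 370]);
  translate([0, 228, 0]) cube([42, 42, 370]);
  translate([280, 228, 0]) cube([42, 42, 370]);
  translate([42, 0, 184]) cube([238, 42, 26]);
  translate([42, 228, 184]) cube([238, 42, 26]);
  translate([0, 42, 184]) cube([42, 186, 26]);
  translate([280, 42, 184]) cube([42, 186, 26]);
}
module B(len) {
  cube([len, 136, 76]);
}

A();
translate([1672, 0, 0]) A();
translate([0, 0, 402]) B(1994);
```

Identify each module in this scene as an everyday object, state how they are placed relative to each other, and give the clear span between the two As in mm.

Second stool starts at x = 1672; first ends at x = 322; clear span = 1672 − 322 = 1350 mm.

A is a stool. B is a beam. A beam spans the tops of two stools. The clear span between the two stools is 1350 mm.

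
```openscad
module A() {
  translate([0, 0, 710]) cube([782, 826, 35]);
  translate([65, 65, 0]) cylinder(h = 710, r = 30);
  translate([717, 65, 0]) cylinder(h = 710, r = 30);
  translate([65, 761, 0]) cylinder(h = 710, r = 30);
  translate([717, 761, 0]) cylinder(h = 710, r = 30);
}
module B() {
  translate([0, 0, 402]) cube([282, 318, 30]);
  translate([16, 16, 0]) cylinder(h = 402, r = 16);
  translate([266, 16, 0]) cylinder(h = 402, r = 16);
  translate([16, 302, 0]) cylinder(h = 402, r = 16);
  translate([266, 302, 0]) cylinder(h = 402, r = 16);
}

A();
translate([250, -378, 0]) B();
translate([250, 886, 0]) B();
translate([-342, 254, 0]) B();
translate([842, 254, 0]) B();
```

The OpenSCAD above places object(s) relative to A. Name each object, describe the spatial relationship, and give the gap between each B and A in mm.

Each stool's nearest face is 60 mm from the table's bounding box.

A is a table. B is a stool. Four stools sit around the table at the −y, +y, −x, +x sides. The gap between each stool and the table is 60 mm.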